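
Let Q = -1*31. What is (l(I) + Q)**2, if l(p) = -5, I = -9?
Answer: 1296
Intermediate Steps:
Q = -31
(l(I) + Q)**2 = (-5 - 31)**2 = (-36)**2 = 1296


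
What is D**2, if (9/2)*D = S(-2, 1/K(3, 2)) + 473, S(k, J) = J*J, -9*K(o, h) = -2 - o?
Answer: 567011344/50625 ≈ 11200.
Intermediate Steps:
K(o, h) = 2/9 + o/9 (K(o, h) = -(-2 - o)/9 = 2/9 + o/9)
S(k, J) = J**2
D = 23812/225 (D = 2*((1/(2/9 + (1/9)*3))**2 + 473)/9 = 2*((1/(2/9 + 1/3))**2 + 473)/9 = 2*((1/(5/9))**2 + 473)/9 = 2*((9/5)**2 + 473)/9 = 2*(81/25 + 473)/9 = (2/9)*(11906/25) = 23812/225 ≈ 105.83)
D**2 = (23812/225)**2 = 567011344/50625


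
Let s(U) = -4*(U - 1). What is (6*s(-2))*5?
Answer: 360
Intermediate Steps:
s(U) = 4 - 4*U (s(U) = -4*(-1 + U) = 4 - 4*U)
(6*s(-2))*5 = (6*(4 - 4*(-2)))*5 = (6*(4 + 8))*5 = (6*12)*5 = 72*5 = 360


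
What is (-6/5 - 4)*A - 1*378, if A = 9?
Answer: -2124/5 ≈ -424.80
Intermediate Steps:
(-6/5 - 4)*A - 1*378 = (-6/5 - 4)*9 - 1*378 = (-6*⅕ - 4)*9 - 378 = (-6/5 - 4)*9 - 378 = -26/5*9 - 378 = -234/5 - 378 = -2124/5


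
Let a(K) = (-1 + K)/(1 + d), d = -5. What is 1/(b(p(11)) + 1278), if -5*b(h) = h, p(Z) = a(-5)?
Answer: 10/12777 ≈ 0.00078266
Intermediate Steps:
a(K) = 1/4 - K/4 (a(K) = (-1 + K)/(1 - 5) = (-1 + K)/(-4) = (-1 + K)*(-1/4) = 1/4 - K/4)
p(Z) = 3/2 (p(Z) = 1/4 - 1/4*(-5) = 1/4 + 5/4 = 3/2)
b(h) = -h/5
1/(b(p(11)) + 1278) = 1/(-1/5*3/2 + 1278) = 1/(-3/10 + 1278) = 1/(12777/10) = 10/12777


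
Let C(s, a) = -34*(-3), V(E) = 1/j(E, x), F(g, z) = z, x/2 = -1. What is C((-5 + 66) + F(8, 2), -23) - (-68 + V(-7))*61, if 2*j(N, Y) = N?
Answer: 29872/7 ≈ 4267.4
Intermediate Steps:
x = -2 (x = 2*(-1) = -2)
j(N, Y) = N/2
V(E) = 2/E (V(E) = 1/(E/2) = 2/E)
C(s, a) = 102
C((-5 + 66) + F(8, 2), -23) - (-68 + V(-7))*61 = 102 - (-68 + 2/(-7))*61 = 102 - (-68 + 2*(-⅐))*61 = 102 - (-68 - 2/7)*61 = 102 - (-478)*61/7 = 102 - 1*(-29158/7) = 102 + 29158/7 = 29872/7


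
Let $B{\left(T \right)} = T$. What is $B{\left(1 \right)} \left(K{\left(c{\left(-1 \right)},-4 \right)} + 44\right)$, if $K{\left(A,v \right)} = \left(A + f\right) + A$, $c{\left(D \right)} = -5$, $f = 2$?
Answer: $36$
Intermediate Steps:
$K{\left(A,v \right)} = 2 + 2 A$ ($K{\left(A,v \right)} = \left(A + 2\right) + A = \left(2 + A\right) + A = 2 + 2 A$)
$B{\left(1 \right)} \left(K{\left(c{\left(-1 \right)},-4 \right)} + 44\right) = 1 \left(\left(2 + 2 \left(-5\right)\right) + 44\right) = 1 \left(\left(2 - 10\right) + 44\right) = 1 \left(-8 + 44\right) = 1 \cdot 36 = 36$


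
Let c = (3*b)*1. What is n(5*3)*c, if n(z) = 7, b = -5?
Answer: -105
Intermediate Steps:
c = -15 (c = (3*(-5))*1 = -15*1 = -15)
n(5*3)*c = 7*(-15) = -105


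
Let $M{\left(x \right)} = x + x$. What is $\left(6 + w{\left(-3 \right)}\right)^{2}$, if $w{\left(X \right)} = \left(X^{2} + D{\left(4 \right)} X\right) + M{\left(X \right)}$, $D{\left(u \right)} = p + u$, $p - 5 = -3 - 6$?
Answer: $81$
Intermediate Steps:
$M{\left(x \right)} = 2 x$
$p = -4$ ($p = 5 - 9 = -4$)
$D{\left(u \right)} = -4 + u$
$w{\left(X \right)} = X^{2} + 2 X$ ($w{\left(X \right)} = \left(X^{2} + \left(-4 + 4\right) X\right) + 2 X = \left(X^{2} + 0 X\right) + 2 X = \left(X^{2} + 0\right) + 2 X = X^{2} + 2 X$)
$\left(6 + w{\left(-3 \right)}\right)^{2} = \left(6 - 3 \left(2 - 3\right)\right)^{2} = \left(6 - -3\right)^{2} = \left(6 + 3\right)^{2} = 9^{2} = 81$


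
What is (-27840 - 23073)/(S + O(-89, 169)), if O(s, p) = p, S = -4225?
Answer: 16971/1352 ≈ 12.553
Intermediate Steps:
(-27840 - 23073)/(S + O(-89, 169)) = (-27840 - 23073)/(-4225 + 169) = -50913/(-4056) = -50913*(-1/4056) = 16971/1352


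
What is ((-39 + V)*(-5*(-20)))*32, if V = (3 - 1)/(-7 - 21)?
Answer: -875200/7 ≈ -1.2503e+5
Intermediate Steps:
V = -1/14 (V = 2/(-28) = 2*(-1/28) = -1/14 ≈ -0.071429)
((-39 + V)*(-5*(-20)))*32 = ((-39 - 1/14)*(-5*(-20)))*32 = -547/14*100*32 = -27350/7*32 = -875200/7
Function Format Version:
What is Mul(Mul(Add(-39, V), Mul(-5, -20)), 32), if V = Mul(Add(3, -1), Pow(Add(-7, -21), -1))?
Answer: Rational(-875200, 7) ≈ -1.2503e+5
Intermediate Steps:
V = Rational(-1, 14) (V = Mul(2, Pow(-28, -1)) = Mul(2, Rational(-1, 28)) = Rational(-1, 14) ≈ -0.071429)
Mul(Mul(Add(-39, V), Mul(-5, -20)), 32) = Mul(Mul(Add(-39, Rational(-1, 14)), Mul(-5, -20)), 32) = Mul(Mul(Rational(-547, 14), 100), 32) = Mul(Rational(-27350, 7), 32) = Rational(-875200, 7)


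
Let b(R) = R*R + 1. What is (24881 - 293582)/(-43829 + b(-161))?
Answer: 89567/5969 ≈ 15.005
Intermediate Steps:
b(R) = 1 + R² (b(R) = R² + 1 = 1 + R²)
(24881 - 293582)/(-43829 + b(-161)) = (24881 - 293582)/(-43829 + (1 + (-161)²)) = -268701/(-43829 + (1 + 25921)) = -268701/(-43829 + 25922) = -268701/(-17907) = -268701*(-1/17907) = 89567/5969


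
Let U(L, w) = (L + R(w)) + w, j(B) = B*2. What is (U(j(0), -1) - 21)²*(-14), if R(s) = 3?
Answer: -5054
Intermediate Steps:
j(B) = 2*B
U(L, w) = 3 + L + w (U(L, w) = (L + 3) + w = (3 + L) + w = 3 + L + w)
(U(j(0), -1) - 21)²*(-14) = ((3 + 2*0 - 1) - 21)²*(-14) = ((3 + 0 - 1) - 21)²*(-14) = (2 - 21)²*(-14) = (-19)²*(-14) = 361*(-14) = -5054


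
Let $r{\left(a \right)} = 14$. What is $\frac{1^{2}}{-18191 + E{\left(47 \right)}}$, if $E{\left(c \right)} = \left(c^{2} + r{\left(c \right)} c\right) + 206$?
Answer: $- \frac{1}{15118} \approx -6.6146 \cdot 10^{-5}$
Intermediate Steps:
$E{\left(c \right)} = 206 + c^{2} + 14 c$ ($E{\left(c \right)} = \left(c^{2} + 14 c\right) + 206 = 206 + c^{2} + 14 c$)
$\frac{1^{2}}{-18191 + E{\left(47 \right)}} = \frac{1^{2}}{-18191 + \left(206 + 47^{2} + 14 \cdot 47\right)} = \frac{1}{-18191 + \left(206 + 2209 + 658\right)} 1 = \frac{1}{-18191 + 3073} \cdot 1 = \frac{1}{-15118} \cdot 1 = \left(- \frac{1}{15118}\right) 1 = - \frac{1}{15118}$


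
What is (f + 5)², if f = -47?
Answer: 1764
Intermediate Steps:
(f + 5)² = (-47 + 5)² = (-42)² = 1764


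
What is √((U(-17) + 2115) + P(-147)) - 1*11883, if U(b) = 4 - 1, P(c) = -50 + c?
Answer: -11883 + √1921 ≈ -11839.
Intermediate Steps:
U(b) = 3
√((U(-17) + 2115) + P(-147)) - 1*11883 = √((3 + 2115) + (-50 - 147)) - 1*11883 = √(2118 - 197) - 11883 = √1921 - 11883 = -11883 + √1921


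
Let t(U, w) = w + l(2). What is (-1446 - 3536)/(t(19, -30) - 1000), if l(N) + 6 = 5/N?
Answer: 188/39 ≈ 4.8205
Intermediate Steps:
l(N) = -6 + 5/N
t(U, w) = -7/2 + w (t(U, w) = w + (-6 + 5/2) = w - 7/2 = -7/2 + w)
(-1446 - 3536)/(t(19, -30) - 1000) = (-1446 - 3536)/((-7/2 - 30) - 1000) = -4982/(-67/2 - 1000) = -4982/(-2067/2) = -4982*(-2/2067) = 188/39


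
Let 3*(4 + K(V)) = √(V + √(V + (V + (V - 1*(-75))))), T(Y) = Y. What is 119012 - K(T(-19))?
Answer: 119016 - √(-19 + 3*√2)/3 ≈ 1.1902e+5 - 1.2805*I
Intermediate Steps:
K(V) = -4 + √(V + √(75 + 3*V))/3 (K(V) = -4 + √(V + √(V + (V + (V - 1*(-75)))))/3 = -4 + √(V + √(V + (V + (V + 75))))/3 = -4 + √(V + √(V + (V + (75 + V))))/3 = -4 + √(V + √(V + (75 + 2*V)))/3 = -4 + √(V + √(75 + 3*V))/3)
119012 - K(T(-19)) = 119012 - (-4 + √(-19 + √3*√(25 - 19))/3) = 119012 - (-4 + √(-19 + √3*√6)/3) = 119012 - (-4 + √(-19 + 3*√2)/3) = 119012 + (4 - √(-19 + 3*√2)/3) = 119016 - √(-19 + 3*√2)/3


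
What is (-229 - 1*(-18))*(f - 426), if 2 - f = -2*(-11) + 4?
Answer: 94950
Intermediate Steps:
f = -24 (f = 2 - (-2*(-11) + 4) = 2 - (22 + 4) = 2 - 1*26 = 2 - 26 = -24)
(-229 - 1*(-18))*(f - 426) = (-229 - 1*(-18))*(-24 - 426) = (-229 + 18)*(-450) = -211*(-450) = 94950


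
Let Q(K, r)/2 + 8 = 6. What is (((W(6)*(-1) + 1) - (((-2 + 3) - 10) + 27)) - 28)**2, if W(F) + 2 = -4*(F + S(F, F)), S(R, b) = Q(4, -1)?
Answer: 1225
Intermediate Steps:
Q(K, r) = -4 (Q(K, r) = -16 + 2*6 = -16 + 12 = -4)
S(R, b) = -4
W(F) = 14 - 4*F (W(F) = -2 - 4*(F - 4) = -2 - 4*(-4 + F) = -2 + (16 - 4*F) = 14 - 4*F)
(((W(6)*(-1) + 1) - (((-2 + 3) - 10) + 27)) - 28)**2 = ((((14 - 4*6)*(-1) + 1) - (((-2 + 3) - 10) + 27)) - 28)**2 = ((((14 - 24)*(-1) + 1) - ((1 - 10) + 27)) - 28)**2 = (((-10*(-1) + 1) - (-9 + 27)) - 28)**2 = (((10 + 1) - 1*18) - 28)**2 = ((11 - 18) - 28)**2 = (-7 - 28)**2 = (-35)**2 = 1225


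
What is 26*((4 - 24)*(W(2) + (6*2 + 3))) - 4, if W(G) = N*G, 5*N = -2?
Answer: -7388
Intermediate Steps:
N = -2/5 (N = (1/5)*(-2) = -2/5 ≈ -0.40000)
W(G) = -2*G/5
26*((4 - 24)*(W(2) + (6*2 + 3))) - 4 = 26*((4 - 24)*(-2/5*2 + (6*2 + 3))) - 4 = 26*(-20*(-4/5 + (12 + 3))) - 4 = 26*(-20*(-4/5 + 15)) - 4 = 26*(-20*71/5) - 4 = 26*(-284) - 4 = -7384 - 4 = -7388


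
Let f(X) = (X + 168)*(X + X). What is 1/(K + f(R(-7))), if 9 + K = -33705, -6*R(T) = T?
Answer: -18/599747 ≈ -3.0013e-5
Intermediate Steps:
R(T) = -T/6
K = -33714 (K = -9 - 33705 = -33714)
f(X) = 2*X*(168 + X) (f(X) = (168 + X)*(2*X) = 2*X*(168 + X))
1/(K + f(R(-7))) = 1/(-33714 + 2*(-⅙*(-7))*(168 - ⅙*(-7))) = 1/(-33714 + 2*(7/6)*(168 + 7/6)) = 1/(-33714 + 2*(7/6)*(1015/6)) = 1/(-33714 + 7105/18) = 1/(-599747/18) = -18/599747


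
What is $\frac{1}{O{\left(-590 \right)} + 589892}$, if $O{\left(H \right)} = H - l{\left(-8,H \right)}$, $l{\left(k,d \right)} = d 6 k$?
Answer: $\frac{1}{560982} \approx 1.7826 \cdot 10^{-6}$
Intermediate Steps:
$l{\left(k,d \right)} = 6 d k$
$O{\left(H \right)} = 49 H$ ($O{\left(H \right)} = H - 6 H \left(-8\right) = H - - 48 H = H + 48 H = 49 H$)
$\frac{1}{O{\left(-590 \right)} + 589892} = \frac{1}{49 \left(-590\right) + 589892} = \frac{1}{-28910 + 589892} = \frac{1}{560982}$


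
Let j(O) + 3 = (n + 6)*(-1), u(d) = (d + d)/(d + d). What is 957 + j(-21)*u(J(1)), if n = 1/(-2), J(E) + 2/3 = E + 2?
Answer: 1897/2 ≈ 948.50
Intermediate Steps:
J(E) = 4/3 + E (J(E) = -⅔ + (E + 2) = -⅔ + (2 + E) = 4/3 + E)
u(d) = 1 (u(d) = (2*d)/((2*d)) = (2*d)*(1/(2*d)) = 1)
n = -½ ≈ -0.50000
j(O) = -17/2 (j(O) = -3 + (-½ + 6)*(-1) = -3 + (11/2)*(-1) = -3 - 11/2 = -17/2)
957 + j(-21)*u(J(1)) = 957 - 17/2*1 = 957 - 17/2 = 1897/2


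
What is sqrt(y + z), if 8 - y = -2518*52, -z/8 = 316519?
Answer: 2*I*sqrt(600302) ≈ 1549.6*I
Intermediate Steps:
z = -2532152 (z = -8*316519 = -2532152)
y = 130944 (y = 8 - (-2518)*52 = 8 - 1*(-130936) = 8 + 130936 = 130944)
sqrt(y + z) = sqrt(130944 - 2532152) = sqrt(-2401208) = 2*I*sqrt(600302)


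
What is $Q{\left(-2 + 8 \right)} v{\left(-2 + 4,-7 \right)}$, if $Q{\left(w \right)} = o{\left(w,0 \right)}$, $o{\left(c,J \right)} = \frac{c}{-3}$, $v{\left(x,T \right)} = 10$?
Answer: $-20$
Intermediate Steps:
$o{\left(c,J \right)} = - \frac{c}{3}$ ($o{\left(c,J \right)} = c \left(- \frac{1}{3}\right) = - \frac{c}{3}$)
$Q{\left(w \right)} = - \frac{w}{3}$
$Q{\left(-2 + 8 \right)} v{\left(-2 + 4,-7 \right)} = - \frac{-2 + 8}{3} \cdot 10 = \left(- \frac{1}{3}\right) 6 \cdot 10 = \left(-2\right) 10 = -20$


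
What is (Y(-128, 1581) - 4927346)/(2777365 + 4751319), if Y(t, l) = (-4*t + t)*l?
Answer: -2160121/3764342 ≈ -0.57384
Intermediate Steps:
Y(t, l) = -3*l*t (Y(t, l) = (-3*t)*l = -3*l*t)
(Y(-128, 1581) - 4927346)/(2777365 + 4751319) = (-3*1581*(-128) - 4927346)/(2777365 + 4751319) = (607104 - 4927346)/7528684 = -4320242*1/7528684 = -2160121/3764342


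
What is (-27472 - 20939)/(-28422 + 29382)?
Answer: -16137/320 ≈ -50.428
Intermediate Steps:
(-27472 - 20939)/(-28422 + 29382) = -48411/960 = -48411*1/960 = -16137/320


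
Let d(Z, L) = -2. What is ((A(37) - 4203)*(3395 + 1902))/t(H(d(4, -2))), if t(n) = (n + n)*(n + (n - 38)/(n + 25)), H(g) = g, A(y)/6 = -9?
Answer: -12061269/8 ≈ -1.5077e+6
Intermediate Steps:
A(y) = -54 (A(y) = 6*(-9) = -54)
t(n) = 2*n*(n + (-38 + n)/(25 + n)) (t(n) = (2*n)*(n + (-38 + n)/(25 + n)) = 2*n*(n + (-38 + n)/(25 + n)))
((A(37) - 4203)*(3395 + 1902))/t(H(d(4, -2))) = ((-54 - 4203)*(3395 + 1902))/((2*(-2)*(-38 + (-2)**2 + 26*(-2))/(25 - 2))) = (-4257*5297)/((2*(-2)*(-38 + 4 - 52)/23)) = -22549329/(2*(-2)*(1/23)*(-86)) = -22549329/344/23 = -22549329*23/344 = -12061269/8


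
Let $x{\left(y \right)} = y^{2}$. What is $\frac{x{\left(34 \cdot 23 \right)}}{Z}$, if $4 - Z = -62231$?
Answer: $\frac{611524}{62235} \approx 9.826$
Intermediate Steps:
$Z = 62235$ ($Z = 4 - -62231 = 4 + 62231 = 62235$)
$\frac{x{\left(34 \cdot 23 \right)}}{Z} = \frac{\left(34 \cdot 23\right)^{2}}{62235} = 782^{2} \cdot \frac{1}{62235} = 611524 \cdot \frac{1}{62235} = \frac{611524}{62235}$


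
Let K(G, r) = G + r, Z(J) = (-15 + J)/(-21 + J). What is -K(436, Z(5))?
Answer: -3493/8 ≈ -436.63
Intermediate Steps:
Z(J) = (-15 + J)/(-21 + J)
-K(436, Z(5)) = -(436 + (-15 + 5)/(-21 + 5)) = -(436 - 10/(-16)) = -(436 - 1/16*(-10)) = -(436 + 5/8) = -1*3493/8 = -3493/8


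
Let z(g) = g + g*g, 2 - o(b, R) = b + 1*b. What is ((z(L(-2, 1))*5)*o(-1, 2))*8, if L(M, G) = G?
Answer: 320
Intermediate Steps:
o(b, R) = 2 - 2*b (o(b, R) = 2 - (b + 1*b) = 2 - (b + b) = 2 - 2*b)
z(g) = g + g**2
((z(L(-2, 1))*5)*o(-1, 2))*8 = (((1*(1 + 1))*5)*(2 - 2*(-1)))*8 = (((1*2)*5)*(2 + 2))*8 = ((2*5)*4)*8 = (10*4)*8 = 40*8 = 320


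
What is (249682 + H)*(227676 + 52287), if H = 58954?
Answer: 86406660468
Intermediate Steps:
(249682 + H)*(227676 + 52287) = (249682 + 58954)*(227676 + 52287) = 308636*279963 = 86406660468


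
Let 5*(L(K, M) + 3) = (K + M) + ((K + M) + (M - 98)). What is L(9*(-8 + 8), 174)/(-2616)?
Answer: -409/13080 ≈ -0.031269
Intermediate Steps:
L(K, M) = -113/5 + 2*K/5 + 3*M/5 (L(K, M) = -3 + ((K + M) + ((K + M) + (M - 98)))/5 = -3 + ((K + M) + ((K + M) + (-98 + M)))/5 = -3 + ((K + M) + (-98 + K + 2*M))/5 = -3 + (-98 + 2*K + 3*M)/5 = -3 + (-98/5 + 2*K/5 + 3*M/5) = -113/5 + 2*K/5 + 3*M/5)
L(9*(-8 + 8), 174)/(-2616) = (-113/5 + 2*(9*(-8 + 8))/5 + (3/5)*174)/(-2616) = (-113/5 + 2*(9*0)/5 + 522/5)*(-1/2616) = (-113/5 + (2/5)*0 + 522/5)*(-1/2616) = (-113/5 + 0 + 522/5)*(-1/2616) = (409/5)*(-1/2616) = -409/13080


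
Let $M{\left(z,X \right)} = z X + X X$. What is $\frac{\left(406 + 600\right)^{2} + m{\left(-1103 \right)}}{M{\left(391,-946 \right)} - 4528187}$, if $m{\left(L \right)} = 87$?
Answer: $- \frac{1012123}{4003157} \approx -0.25283$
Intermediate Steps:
$M{\left(z,X \right)} = X^{2} + X z$ ($M{\left(z,X \right)} = X z + X^{2} = X^{2} + X z$)
$\frac{\left(406 + 600\right)^{2} + m{\left(-1103 \right)}}{M{\left(391,-946 \right)} - 4528187} = \frac{\left(406 + 600\right)^{2} + 87}{- 946 \left(-946 + 391\right) - 4528187} = \frac{1006^{2} + 87}{\left(-946\right) \left(-555\right) - 4528187} = \frac{1012036 + 87}{525030 - 4528187} = \frac{1012123}{-4003157} = 1012123 \left(- \frac{1}{4003157}\right) = - \frac{1012123}{4003157}$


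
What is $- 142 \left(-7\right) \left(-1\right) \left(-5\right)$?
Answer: $4970$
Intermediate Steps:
$- 142 \left(-7\right) \left(-1\right) \left(-5\right) = - 142 \cdot 7 \left(-5\right) = \left(-142\right) \left(-35\right) = 4970$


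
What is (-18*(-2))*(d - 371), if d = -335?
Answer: -25416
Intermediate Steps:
(-18*(-2))*(d - 371) = (-18*(-2))*(-335 - 371) = 36*(-706) = -25416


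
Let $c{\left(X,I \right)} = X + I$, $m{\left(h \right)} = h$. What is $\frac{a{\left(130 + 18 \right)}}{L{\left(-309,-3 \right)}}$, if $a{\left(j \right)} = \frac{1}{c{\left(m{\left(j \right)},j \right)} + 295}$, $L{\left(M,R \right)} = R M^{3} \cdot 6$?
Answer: $\frac{1}{313859605302} \approx 3.1861 \cdot 10^{-12}$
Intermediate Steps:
$L{\left(M,R \right)} = 6 R M^{3}$
$c{\left(X,I \right)} = I + X$
$a{\left(j \right)} = \frac{1}{295 + 2 j}$ ($a{\left(j \right)} = \frac{1}{\left(j + j\right) + 295} = \frac{1}{2 j + 295} = \frac{1}{295 + 2 j}$)
$\frac{a{\left(130 + 18 \right)}}{L{\left(-309,-3 \right)}} = \frac{1}{\left(295 + 2 \left(130 + 18\right)\right) 6 \left(-3\right) \left(-309\right)^{3}} = \frac{1}{\left(295 + 2 \cdot 148\right) 6 \left(-3\right) \left(-29503629\right)} = \frac{1}{\left(295 + 296\right) 531065322} = \frac{1}{591} \cdot \frac{1}{531065322} = \frac{1}{313859605302}$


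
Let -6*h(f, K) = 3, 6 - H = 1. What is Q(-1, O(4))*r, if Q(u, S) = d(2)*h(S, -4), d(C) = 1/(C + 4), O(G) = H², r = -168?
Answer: 14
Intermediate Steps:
H = 5 (H = 6 - 1*1 = 6 - 1 = 5)
h(f, K) = -½ (h(f, K) = -⅙*3 = -½)
O(G) = 25 (O(G) = 5² = 25)
d(C) = 1/(4 + C)
Q(u, S) = -1/12 (Q(u, S) = -½/(4 + 2) = -½/6 = (⅙)*(-½) = -1/12)
Q(-1, O(4))*r = -1/12*(-168) = 14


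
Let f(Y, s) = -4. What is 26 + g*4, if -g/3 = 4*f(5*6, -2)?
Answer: 218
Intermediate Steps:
g = 48 (g = -12*(-4) = -3*(-16) = 48)
26 + g*4 = 26 + 48*4 = 26 + 192 = 218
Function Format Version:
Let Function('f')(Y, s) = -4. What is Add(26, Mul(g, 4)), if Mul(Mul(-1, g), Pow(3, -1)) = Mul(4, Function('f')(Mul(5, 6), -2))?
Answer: 218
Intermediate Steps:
g = 48 (g = Mul(-3, Mul(4, -4)) = Mul(-3, -16) = 48)
Add(26, Mul(g, 4)) = Add(26, Mul(48, 4)) = Add(26, 192) = 218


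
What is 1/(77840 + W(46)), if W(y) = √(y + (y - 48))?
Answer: 19460/1514766389 - √11/3029532778 ≈ 1.2846e-5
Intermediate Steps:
W(y) = √(-48 + 2*y) (W(y) = √(y + (-48 + y)) = √(-48 + 2*y))
1/(77840 + W(46)) = 1/(77840 + √(-48 + 2*46)) = 1/(77840 + √(-48 + 92)) = 1/(77840 + √44) = 1/(77840 + 2*√11)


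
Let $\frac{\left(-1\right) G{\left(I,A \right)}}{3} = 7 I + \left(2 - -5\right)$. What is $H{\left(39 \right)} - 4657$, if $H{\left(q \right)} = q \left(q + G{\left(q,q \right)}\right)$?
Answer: $-35896$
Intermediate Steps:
$G{\left(I,A \right)} = -21 - 21 I$ ($G{\left(I,A \right)} = - 3 \left(7 I + \left(2 - -5\right)\right) = - 3 \left(7 I + \left(2 + 5\right)\right) = - 3 \left(7 I + 7\right) = - 3 \left(7 + 7 I\right) = -21 - 21 I$)
$H{\left(q \right)} = q \left(-21 - 20 q\right)$ ($H{\left(q \right)} = q \left(q - \left(21 + 21 q\right)\right) = q \left(-21 - 20 q\right)$)
$H{\left(39 \right)} - 4657 = \left(-1\right) 39 \left(21 + 20 \cdot 39\right) - 4657 = \left(-1\right) 39 \left(21 + 780\right) - 4657 = \left(-1\right) 39 \cdot 801 - 4657 = -31239 - 4657 = -35896$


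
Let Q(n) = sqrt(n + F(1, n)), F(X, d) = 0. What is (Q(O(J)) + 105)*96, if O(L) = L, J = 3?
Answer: 10080 + 96*sqrt(3) ≈ 10246.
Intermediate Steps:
Q(n) = sqrt(n) (Q(n) = sqrt(n + 0) = sqrt(n))
(Q(O(J)) + 105)*96 = (sqrt(3) + 105)*96 = (105 + sqrt(3))*96 = 10080 + 96*sqrt(3)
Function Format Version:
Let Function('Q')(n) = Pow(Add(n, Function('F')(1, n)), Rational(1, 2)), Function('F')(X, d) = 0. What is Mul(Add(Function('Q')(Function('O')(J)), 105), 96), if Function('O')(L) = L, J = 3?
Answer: Add(10080, Mul(96, Pow(3, Rational(1, 2)))) ≈ 10246.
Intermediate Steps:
Function('Q')(n) = Pow(n, Rational(1, 2)) (Function('Q')(n) = Pow(Add(n, 0), Rational(1, 2)) = Pow(n, Rational(1, 2)))
Mul(Add(Function('Q')(Function('O')(J)), 105), 96) = Mul(Add(Pow(3, Rational(1, 2)), 105), 96) = Mul(Add(105, Pow(3, Rational(1, 2))), 96) = Add(10080, Mul(96, Pow(3, Rational(1, 2))))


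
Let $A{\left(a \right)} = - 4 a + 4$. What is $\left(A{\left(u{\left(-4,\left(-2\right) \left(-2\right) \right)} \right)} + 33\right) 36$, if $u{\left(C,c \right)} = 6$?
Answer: $468$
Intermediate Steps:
$A{\left(a \right)} = 4 - 4 a$
$\left(A{\left(u{\left(-4,\left(-2\right) \left(-2\right) \right)} \right)} + 33\right) 36 = \left(\left(4 - 24\right) + 33\right) 36 = \left(-20 + 33\right) 36 = 13 \cdot 36 = 468$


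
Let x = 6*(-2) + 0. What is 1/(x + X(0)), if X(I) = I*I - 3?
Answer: -1/15 ≈ -0.066667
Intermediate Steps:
X(I) = -3 + I² (X(I) = I² - 3 = -3 + I²)
x = -12 (x = -12 + 0 = -12)
1/(x + X(0)) = 1/(-12 + (-3 + 0²)) = 1/(-12 + (-3 + 0)) = 1/(-12 - 3) = 1/(-15) = -1/15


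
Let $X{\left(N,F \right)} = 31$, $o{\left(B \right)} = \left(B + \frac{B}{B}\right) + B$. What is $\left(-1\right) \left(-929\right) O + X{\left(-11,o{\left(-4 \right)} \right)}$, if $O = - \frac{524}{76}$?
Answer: $- \frac{121110}{19} \approx -6374.2$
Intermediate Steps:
$o{\left(B \right)} = 1 + 2 B$ ($o{\left(B \right)} = \left(B + 1\right) + B = \left(1 + B\right) + B = 1 + 2 B$)
$O = - \frac{131}{19}$ ($O = \left(-524\right) \frac{1}{76} = - \frac{131}{19} \approx -6.8947$)
$\left(-1\right) \left(-929\right) O + X{\left(-11,o{\left(-4 \right)} \right)} = \left(-1\right) \left(-929\right) \left(- \frac{131}{19}\right) + 31 = 929 \left(- \frac{131}{19}\right) + 31 = - \frac{121699}{19} + 31 = - \frac{121110}{19}$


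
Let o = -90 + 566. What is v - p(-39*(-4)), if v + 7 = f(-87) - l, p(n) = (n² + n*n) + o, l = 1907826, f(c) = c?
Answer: -1957068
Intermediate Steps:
o = 476
p(n) = 476 + 2*n² (p(n) = (n² + n*n) + 476 = (n² + n²) + 476 = 2*n² + 476 = 476 + 2*n²)
v = -1907920 (v = -7 + (-87 - 1*1907826) = -7 + (-87 - 1907826) = -7 - 1907913 = -1907920)
v - p(-39*(-4)) = -1907920 - (476 + 2*(-39*(-4))²) = -1907920 - (476 + 2*156²) = -1907920 - (476 + 2*24336) = -1907920 - (476 + 48672) = -1907920 - 1*49148 = -1907920 - 49148 = -1957068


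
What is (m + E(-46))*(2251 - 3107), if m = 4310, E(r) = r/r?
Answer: -3690216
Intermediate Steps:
E(r) = 1
(m + E(-46))*(2251 - 3107) = (4310 + 1)*(2251 - 3107) = 4311*(-856) = -3690216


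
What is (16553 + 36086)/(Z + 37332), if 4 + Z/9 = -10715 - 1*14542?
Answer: -52639/190017 ≈ -0.27702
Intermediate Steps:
Z = -227349 (Z = -36 + 9*(-10715 - 1*14542) = -36 + 9*(-10715 - 14542) = -36 + 9*(-25257) = -36 - 227313 = -227349)
(16553 + 36086)/(Z + 37332) = (16553 + 36086)/(-227349 + 37332) = 52639/(-190017) = 52639*(-1/190017) = -52639/190017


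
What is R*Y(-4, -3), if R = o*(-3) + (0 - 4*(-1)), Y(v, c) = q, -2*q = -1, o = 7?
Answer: -17/2 ≈ -8.5000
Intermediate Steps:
q = ½ (q = -½*(-1) = ½ ≈ 0.50000)
Y(v, c) = ½
R = -17 (R = 7*(-3) + (0 - 4*(-1)) = -21 + (0 + 4) = -21 + 4 = -17)
R*Y(-4, -3) = -17*½ = -17/2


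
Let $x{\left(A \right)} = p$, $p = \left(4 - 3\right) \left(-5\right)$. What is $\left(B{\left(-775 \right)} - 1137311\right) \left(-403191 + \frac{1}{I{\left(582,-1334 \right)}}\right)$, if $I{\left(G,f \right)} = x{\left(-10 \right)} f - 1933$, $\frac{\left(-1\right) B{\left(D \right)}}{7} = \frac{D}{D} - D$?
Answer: $\frac{2182542872186138}{4737} \approx 4.6074 \cdot 10^{11}$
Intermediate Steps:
$p = -5$ ($p = 1 \left(-5\right) = -5$)
$x{\left(A \right)} = -5$
$B{\left(D \right)} = -7 + 7 D$ ($B{\left(D \right)} = - 7 \left(\frac{D}{D} - D\right) = - 7 \left(1 - D\right) = -7 + 7 D$)
$I{\left(G,f \right)} = -1933 - 5 f$ ($I{\left(G,f \right)} = - 5 f - 1933 = -1933 - 5 f$)
$\left(B{\left(-775 \right)} - 1137311\right) \left(-403191 + \frac{1}{I{\left(582,-1334 \right)}}\right) = \left(\left(-7 + 7 \left(-775\right)\right) - 1137311\right) \left(-403191 + \frac{1}{-1933 - -6670}\right) = \left(\left(-7 - 5425\right) - 1137311\right) \left(-403191 + \frac{1}{-1933 + 6670}\right) = \left(-5432 - 1137311\right) \left(-403191 + \frac{1}{4737}\right) = - 1142743 \left(-403191 + \frac{1}{4737}\right) = \left(-1142743\right) \left(- \frac{1909915766}{4737}\right) = \frac{2182542872186138}{4737}$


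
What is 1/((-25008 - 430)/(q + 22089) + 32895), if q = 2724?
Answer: 24813/816198197 ≈ 3.0401e-5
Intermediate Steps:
1/((-25008 - 430)/(q + 22089) + 32895) = 1/((-25008 - 430)/(2724 + 22089) + 32895) = 1/(-25438/24813 + 32895) = 1/(816198197/24813) = 24813/816198197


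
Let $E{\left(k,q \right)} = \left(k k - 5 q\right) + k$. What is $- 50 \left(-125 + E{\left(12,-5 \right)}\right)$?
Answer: $-2800$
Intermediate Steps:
$E{\left(k,q \right)} = k + k^{2} - 5 q$ ($E{\left(k,q \right)} = \left(k^{2} - 5 q\right) + k = k + k^{2} - 5 q$)
$- 50 \left(-125 + E{\left(12,-5 \right)}\right) = - 50 \left(-125 + \left(12 + 12^{2} - -25\right)\right) = - 50 \left(-125 + \left(12 + 144 + 25\right)\right) = - 50 \left(-125 + 181\right) = \left(-50\right) 56 = -2800$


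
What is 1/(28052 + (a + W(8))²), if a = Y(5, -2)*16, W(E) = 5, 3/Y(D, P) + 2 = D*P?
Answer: 1/28053 ≈ 3.5647e-5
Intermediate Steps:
Y(D, P) = 3/(-2 + D*P)
a = -4 (a = (3/(-2 + 5*(-2)))*16 = (3/(-2 - 10))*16 = (3/(-12))*16 = (3*(-1/12))*16 = -¼*16 = -4)
1/(28052 + (a + W(8))²) = 1/(28052 + (-4 + 5)²) = 1/(28052 + 1²) = 1/(28052 + 1) = 1/28053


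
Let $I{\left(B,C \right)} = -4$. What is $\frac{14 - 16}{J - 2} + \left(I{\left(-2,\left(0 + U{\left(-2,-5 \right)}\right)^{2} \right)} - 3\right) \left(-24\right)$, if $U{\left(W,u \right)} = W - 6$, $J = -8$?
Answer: $\frac{841}{5} \approx 168.2$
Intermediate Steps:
$U{\left(W,u \right)} = -6 + W$ ($U{\left(W,u \right)} = W - 6 = -6 + W$)
$\frac{14 - 16}{J - 2} + \left(I{\left(-2,\left(0 + U{\left(-2,-5 \right)}\right)^{2} \right)} - 3\right) \left(-24\right) = \frac{14 - 16}{-8 - 2} + \left(-4 - 3\right) \left(-24\right) = \frac{14 - 16}{-10} - -168 = \left(-2\right) \left(- \frac{1}{10}\right) + 168 = \frac{1}{5} + 168 = \frac{841}{5}$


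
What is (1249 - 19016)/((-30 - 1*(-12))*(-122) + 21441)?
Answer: -17767/23637 ≈ -0.75166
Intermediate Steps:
(1249 - 19016)/((-30 - 1*(-12))*(-122) + 21441) = -17767/((-30 + 12)*(-122) + 21441) = -17767/(-18*(-122) + 21441) = -17767/(2196 + 21441) = -17767/23637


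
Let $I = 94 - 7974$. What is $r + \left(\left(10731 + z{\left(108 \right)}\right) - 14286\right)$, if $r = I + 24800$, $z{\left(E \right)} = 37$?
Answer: $13402$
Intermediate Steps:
$I = -7880$ ($I = 94 - 7974 = -7880$)
$r = 16920$ ($r = -7880 + 24800 = 16920$)
$r + \left(\left(10731 + z{\left(108 \right)}\right) - 14286\right) = 16920 + \left(\left(10731 + 37\right) - 14286\right) = 16920 + \left(10768 - 14286\right) = 16920 - 3518 = 13402$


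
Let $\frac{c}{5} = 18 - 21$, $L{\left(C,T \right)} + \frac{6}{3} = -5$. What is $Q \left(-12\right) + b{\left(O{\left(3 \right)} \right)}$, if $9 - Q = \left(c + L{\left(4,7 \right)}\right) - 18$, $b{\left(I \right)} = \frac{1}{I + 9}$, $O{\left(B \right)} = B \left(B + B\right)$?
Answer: $- \frac{15875}{27} \approx -587.96$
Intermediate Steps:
$L{\left(C,T \right)} = -7$ ($L{\left(C,T \right)} = -2 - 5 = -7$)
$O{\left(B \right)} = 2 B^{2}$ ($O{\left(B \right)} = B 2 B = 2 B^{2}$)
$b{\left(I \right)} = \frac{1}{9 + I}$
$c = -15$ ($c = 5 \left(18 - 21\right) = 5 \left(-3\right) = -15$)
$Q = 49$ ($Q = 9 - \left(\left(-15 - 7\right) - 18\right) = 9 - \left(-22 - 18\right) = 9 - -40 = 9 + 40 = 49$)
$Q \left(-12\right) + b{\left(O{\left(3 \right)} \right)} = 49 \left(-12\right) + \frac{1}{9 + 2 \cdot 3^{2}} = -588 + \frac{1}{9 + 2 \cdot 9} = -588 + \frac{1}{9 + 18} = -588 + \frac{1}{27} = - \frac{15875}{27}$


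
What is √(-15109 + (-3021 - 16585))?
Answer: I*√34715 ≈ 186.32*I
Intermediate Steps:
√(-15109 + (-3021 - 16585)) = √(-15109 - 19606) = √(-34715) = I*√34715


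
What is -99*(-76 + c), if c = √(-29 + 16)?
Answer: 7524 - 99*I*√13 ≈ 7524.0 - 356.95*I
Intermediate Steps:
c = I*√13 (c = √(-13) = I*√13 ≈ 3.6056*I)
-99*(-76 + c) = -99*(-76 + I*√13) = 7524 - 99*I*√13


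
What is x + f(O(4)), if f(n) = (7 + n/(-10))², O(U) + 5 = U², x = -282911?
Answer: -28287619/100 ≈ -2.8288e+5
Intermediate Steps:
O(U) = -5 + U²
f(n) = (7 - n/10)² (f(n) = (7 + n*(-⅒))² = (7 - n/10)²)
x + f(O(4)) = -282911 + (-70 + (-5 + 4²))²/100 = -282911 + (-70 + (-5 + 16))²/100 = -282911 + (-70 + 11)²/100 = -282911 + (1/100)*(-59)² = -282911 + (1/100)*3481 = -282911 + 3481/100 = -28287619/100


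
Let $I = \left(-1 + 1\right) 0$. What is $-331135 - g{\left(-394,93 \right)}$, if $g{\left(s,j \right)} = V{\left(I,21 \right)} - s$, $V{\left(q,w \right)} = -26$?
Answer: $-331503$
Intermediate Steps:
$I = 0$ ($I = 0 \cdot 0 = 0$)
$g{\left(s,j \right)} = -26 - s$
$-331135 - g{\left(-394,93 \right)} = -331135 - \left(-26 - -394\right) = -331135 - \left(-26 + 394\right) = -331135 - 368 = -331503$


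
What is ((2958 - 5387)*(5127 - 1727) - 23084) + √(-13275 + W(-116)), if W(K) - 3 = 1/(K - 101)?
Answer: -8281684 + 5*I*√24998617/217 ≈ -8.2817e+6 + 115.2*I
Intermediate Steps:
W(K) = 3 + 1/(-101 + K) (W(K) = 3 + 1/(K - 101) = 3 + 1/(-101 + K))
((2958 - 5387)*(5127 - 1727) - 23084) + √(-13275 + W(-116)) = ((2958 - 5387)*(5127 - 1727) - 23084) + √(-13275 + (-302 + 3*(-116))/(-101 - 116)) = (-2429*3400 - 23084) + √(-13275 + (-302 - 348)/(-217)) = (-8258600 - 23084) + √(-13275 - 1/217*(-650)) = -8281684 + √(-13275 + 650/217) = -8281684 + √(-2880025/217) = -8281684 + 5*I*√24998617/217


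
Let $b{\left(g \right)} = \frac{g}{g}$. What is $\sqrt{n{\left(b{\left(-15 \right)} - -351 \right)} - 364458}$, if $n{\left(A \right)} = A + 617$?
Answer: $i \sqrt{363489} \approx 602.9 i$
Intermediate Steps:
$b{\left(g \right)} = 1$
$n{\left(A \right)} = 617 + A$
$\sqrt{n{\left(b{\left(-15 \right)} - -351 \right)} - 364458} = \sqrt{\left(617 + \left(1 - -351\right)\right) - 364458} = \sqrt{\left(617 + \left(1 + 351\right)\right) - 364458} = \sqrt{\left(617 + 352\right) - 364458} = \sqrt{969 - 364458} = \sqrt{-363489} = i \sqrt{363489}$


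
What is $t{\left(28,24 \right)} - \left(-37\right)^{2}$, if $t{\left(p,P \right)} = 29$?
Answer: $-1340$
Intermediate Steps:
$t{\left(28,24 \right)} - \left(-37\right)^{2} = 29 - \left(-37\right)^{2} = 29 - 1369 = -1340$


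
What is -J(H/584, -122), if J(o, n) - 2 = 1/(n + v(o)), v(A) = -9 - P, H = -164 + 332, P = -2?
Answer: -257/129 ≈ -1.9922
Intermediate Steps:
H = 168
v(A) = -7 (v(A) = -9 - 1*(-2) = -9 + 2 = -7)
J(o, n) = 2 + 1/(-7 + n) (J(o, n) = 2 + 1/(n - 7) = 2 + 1/(-7 + n))
-J(H/584, -122) = -(-13 + 2*(-122))/(-7 - 122) = -(-13 - 244)/(-129) = -(-1)*(-257)/129 = -1*257/129 = -257/129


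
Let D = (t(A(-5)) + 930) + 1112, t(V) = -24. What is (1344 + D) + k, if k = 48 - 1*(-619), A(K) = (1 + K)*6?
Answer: 4029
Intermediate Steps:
A(K) = 6 + 6*K
k = 667 (k = 48 + 619 = 667)
D = 2018 (D = (-24 + 930) + 1112 = 906 + 1112 = 2018)
(1344 + D) + k = (1344 + 2018) + 667 = 3362 + 667 = 4029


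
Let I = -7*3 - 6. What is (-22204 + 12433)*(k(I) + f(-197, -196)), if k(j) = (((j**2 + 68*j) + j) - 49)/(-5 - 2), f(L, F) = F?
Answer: 263817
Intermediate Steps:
I = -27 (I = -21 - 6 = -27)
k(j) = 7 - 69*j/7 - j**2/7 (k(j) = ((j**2 + 69*j) - 49)/(-7) = (-49 + j**2 + 69*j)*(-1/7) = 7 - 69*j/7 - j**2/7)
(-22204 + 12433)*(k(I) + f(-197, -196)) = (-22204 + 12433)*((7 - 69/7*(-27) - 1/7*(-27)**2) - 196) = -9771*((7 + 1863/7 - 1/7*729) - 196) = -9771*((7 + 1863/7 - 729/7) - 196) = -9771*(169 - 196) = -9771*(-27) = 263817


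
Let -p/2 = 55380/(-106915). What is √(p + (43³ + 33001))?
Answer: 2*√12860702262557/21383 ≈ 335.42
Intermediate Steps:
p = 22152/21383 (p = -110760/(-106915) = -110760*(-1)/106915 = -2*(-11076/21383) = 22152/21383 ≈ 1.0360)
√(p + (43³ + 33001)) = √(22152/21383 + (43³ + 33001)) = √(22152/21383 + (79507 + 33001)) = √(22152/21383 + 112508) = √(2405780716/21383) = 2*√12860702262557/21383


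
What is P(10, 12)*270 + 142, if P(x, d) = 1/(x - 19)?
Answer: 112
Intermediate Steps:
P(x, d) = 1/(-19 + x)
P(10, 12)*270 + 142 = 270/(-19 + 10) + 142 = 270/(-9) + 142 = -⅑*270 + 142 = -30 + 142 = 112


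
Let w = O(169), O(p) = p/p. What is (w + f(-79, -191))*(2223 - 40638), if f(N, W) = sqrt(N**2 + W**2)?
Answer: -38415 - 38415*sqrt(42722) ≈ -7.9785e+6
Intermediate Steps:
O(p) = 1
w = 1
(w + f(-79, -191))*(2223 - 40638) = (1 + sqrt((-79)**2 + (-191)**2))*(2223 - 40638) = (1 + sqrt(6241 + 36481))*(-38415) = (1 + sqrt(42722))*(-38415) = -38415 - 38415*sqrt(42722)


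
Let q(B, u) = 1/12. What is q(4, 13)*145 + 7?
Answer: 229/12 ≈ 19.083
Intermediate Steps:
q(B, u) = 1/12 (q(B, u) = 1*(1/12) = 1/12)
q(4, 13)*145 + 7 = (1/12)*145 + 7 = 145/12 + 7 = 229/12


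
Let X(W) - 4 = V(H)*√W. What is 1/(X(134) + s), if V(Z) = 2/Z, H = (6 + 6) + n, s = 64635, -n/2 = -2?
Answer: 2068448/133702410205 - 4*√134/133702410205 ≈ 1.5470e-5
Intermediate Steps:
n = 4 (n = -2*(-2) = 4)
H = 16 (H = (6 + 6) + 4 = 12 + 4 = 16)
X(W) = 4 + √W/8 (X(W) = 4 + (2/16)*√W = 4 + (2*(1/16))*√W = 4 + √W/8)
1/(X(134) + s) = 1/((4 + √134/8) + 64635) = 1/(64639 + √134/8)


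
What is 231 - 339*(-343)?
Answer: 116508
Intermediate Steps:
231 - 339*(-343) = 231 + 116277 = 116508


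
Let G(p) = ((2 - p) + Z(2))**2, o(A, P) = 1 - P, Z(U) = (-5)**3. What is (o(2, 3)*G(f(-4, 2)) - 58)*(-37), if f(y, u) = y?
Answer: 1050060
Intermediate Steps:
Z(U) = -125
G(p) = (-123 - p)**2 (G(p) = ((2 - p) - 125)**2 = (-123 - p)**2)
(o(2, 3)*G(f(-4, 2)) - 58)*(-37) = ((1 - 1*3)*(123 - 4)**2 - 58)*(-37) = ((1 - 3)*119**2 - 58)*(-37) = (-2*14161 - 58)*(-37) = (-28322 - 58)*(-37) = -28380*(-37) = 1050060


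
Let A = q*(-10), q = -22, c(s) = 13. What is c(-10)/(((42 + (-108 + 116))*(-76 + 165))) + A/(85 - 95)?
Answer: -97887/4450 ≈ -21.997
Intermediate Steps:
A = 220 (A = -22*(-10) = 220)
c(-10)/(((42 + (-108 + 116))*(-76 + 165))) + A/(85 - 95) = 13/(((42 + (-108 + 116))*(-76 + 165))) + 220/(85 - 95) = 13/(((42 + 8)*89)) + 220/(-10) = 13/((50*89)) + 220*(-1/10) = 13/4450 - 22 = -97887/4450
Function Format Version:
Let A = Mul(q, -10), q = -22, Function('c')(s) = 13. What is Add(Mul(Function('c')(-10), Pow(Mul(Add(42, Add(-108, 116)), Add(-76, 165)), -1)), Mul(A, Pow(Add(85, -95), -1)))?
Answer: Rational(-97887, 4450) ≈ -21.997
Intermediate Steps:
A = 220 (A = Mul(-22, -10) = 220)
Add(Mul(Function('c')(-10), Pow(Mul(Add(42, Add(-108, 116)), Add(-76, 165)), -1)), Mul(A, Pow(Add(85, -95), -1))) = Add(Mul(13, Pow(Mul(Add(42, Add(-108, 116)), Add(-76, 165)), -1)), Mul(220, Pow(Add(85, -95), -1))) = Add(Mul(13, Pow(Mul(Add(42, 8), 89), -1)), Mul(220, Pow(-10, -1))) = Add(Mul(13, Pow(Mul(50, 89), -1)), Mul(220, Rational(-1, 10))) = Add(Mul(13, Pow(4450, -1)), -22) = Add(Mul(13, Rational(1, 4450)), -22) = Add(Rational(13, 4450), -22) = Rational(-97887, 4450)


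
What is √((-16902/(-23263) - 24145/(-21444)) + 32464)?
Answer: √2019806933084338206633/249425886 ≈ 180.18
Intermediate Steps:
√((-16902/(-23263) - 24145/(-21444)) + 32464) = √((-16902*(-1/23263) - 24145*(-1/21444)) + 32464) = √((16902/23263 + 24145/21444) + 32464) = √(924131623/498851772 + 32464) = √(16195648057831/498851772) = √2019806933084338206633/249425886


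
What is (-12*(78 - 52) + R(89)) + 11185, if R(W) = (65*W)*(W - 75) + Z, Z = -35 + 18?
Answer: 91846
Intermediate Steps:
Z = -17
R(W) = -17 + 65*W*(-75 + W) (R(W) = (65*W)*(W - 75) - 17 = (65*W)*(-75 + W) - 17 = 65*W*(-75 + W) - 17 = -17 + 65*W*(-75 + W))
(-12*(78 - 52) + R(89)) + 11185 = (-12*(78 - 52) + (-17 - 4875*89 + 65*89**2)) + 11185 = (-12*26 + (-17 - 433875 + 65*7921)) + 11185 = (-312 + (-17 - 433875 + 514865)) + 11185 = (-312 + 80973) + 11185 = 80661 + 11185 = 91846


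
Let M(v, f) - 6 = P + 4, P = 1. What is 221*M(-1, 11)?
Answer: 2431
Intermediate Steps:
M(v, f) = 11 (M(v, f) = 6 + (1 + 4) = 6 + 5 = 11)
221*M(-1, 11) = 221*11 = 2431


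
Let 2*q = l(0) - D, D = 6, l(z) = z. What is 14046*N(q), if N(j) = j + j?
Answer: -84276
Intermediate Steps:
q = -3 (q = (0 - 1*6)/2 = (0 - 6)/2 = (½)*(-6) = -3)
N(j) = 2*j
14046*N(q) = 14046*(2*(-3)) = 14046*(-6) = -84276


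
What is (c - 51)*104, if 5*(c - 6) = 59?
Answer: -17264/5 ≈ -3452.8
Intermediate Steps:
c = 89/5 (c = 6 + (1/5)*59 = 6 + 59/5 = 89/5 ≈ 17.800)
(c - 51)*104 = (89/5 - 51)*104 = -166/5*104 = -17264/5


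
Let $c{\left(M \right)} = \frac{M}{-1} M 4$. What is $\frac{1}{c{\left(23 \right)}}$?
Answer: $- \frac{1}{2116} \approx -0.00047259$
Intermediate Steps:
$c{\left(M \right)} = - 4 M^{2}$ ($c{\left(M \right)} = M \left(-1\right) M 4 = - M M 4 = - M^{2} \cdot 4 = - 4 M^{2}$)
$\frac{1}{c{\left(23 \right)}} = \frac{1}{\left(-4\right) 23^{2}} = \frac{1}{\left(-4\right) 529} = \frac{1}{-2116} = - \frac{1}{2116}$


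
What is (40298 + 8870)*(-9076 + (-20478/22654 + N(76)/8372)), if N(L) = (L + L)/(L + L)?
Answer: -1511493784769900/3386773 ≈ -4.4629e+8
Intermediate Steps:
N(L) = 1 (N(L) = (2*L)/((2*L)) = (2*L)*(1/(2*L)) = 1)
(40298 + 8870)*(-9076 + (-20478/22654 + N(76)/8372)) = (40298 + 8870)*(-9076 + (-20478/22654 + 1/8372)) = 49168*(-9076 + (-20478*1/22654 + 1*(1/8372))) = 49168*(-9076 + (-10239/11327 + 1/8372)) = 49168*(-9076 - 85709581/94829644) = 49168*(-860759558525/94829644) = -1511493784769900/3386773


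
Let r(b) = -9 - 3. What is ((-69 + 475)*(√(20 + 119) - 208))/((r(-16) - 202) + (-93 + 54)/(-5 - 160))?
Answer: 4644640/11757 - 22330*√139/11757 ≈ 372.66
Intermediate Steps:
r(b) = -12
((-69 + 475)*(√(20 + 119) - 208))/((r(-16) - 202) + (-93 + 54)/(-5 - 160)) = ((-69 + 475)*(√(20 + 119) - 208))/((-12 - 202) + (-93 + 54)/(-5 - 160)) = (406*(√139 - 208))/(-214 - 39/(-165)) = (406*(-208 + √139))/(-214 - 39*(-1/165)) = (-84448 + 406*√139)/(-214 + 13/55) = (-84448 + 406*√139)/(-11757/55) = (-84448 + 406*√139)*(-55/11757) = 4644640/11757 - 22330*√139/11757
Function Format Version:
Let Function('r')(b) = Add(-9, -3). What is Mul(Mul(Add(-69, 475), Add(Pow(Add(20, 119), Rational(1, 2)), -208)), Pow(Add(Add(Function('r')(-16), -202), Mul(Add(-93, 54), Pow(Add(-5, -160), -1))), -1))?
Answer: Add(Rational(4644640, 11757), Mul(Rational(-22330, 11757), Pow(139, Rational(1, 2)))) ≈ 372.66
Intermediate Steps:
Function('r')(b) = -12
Mul(Mul(Add(-69, 475), Add(Pow(Add(20, 119), Rational(1, 2)), -208)), Pow(Add(Add(Function('r')(-16), -202), Mul(Add(-93, 54), Pow(Add(-5, -160), -1))), -1)) = Mul(Mul(Add(-69, 475), Add(Pow(Add(20, 119), Rational(1, 2)), -208)), Pow(Add(Add(-12, -202), Mul(Add(-93, 54), Pow(Add(-5, -160), -1))), -1)) = Mul(Mul(406, Add(Pow(139, Rational(1, 2)), -208)), Pow(Add(-214, Mul(-39, Pow(-165, -1))), -1)) = Mul(Mul(406, Add(-208, Pow(139, Rational(1, 2)))), Pow(Add(-214, Mul(-39, Rational(-1, 165))), -1)) = Mul(Add(-84448, Mul(406, Pow(139, Rational(1, 2)))), Pow(Add(-214, Rational(13, 55)), -1)) = Mul(Add(-84448, Mul(406, Pow(139, Rational(1, 2)))), Pow(Rational(-11757, 55), -1)) = Mul(Add(-84448, Mul(406, Pow(139, Rational(1, 2)))), Rational(-55, 11757)) = Add(Rational(4644640, 11757), Mul(Rational(-22330, 11757), Pow(139, Rational(1, 2))))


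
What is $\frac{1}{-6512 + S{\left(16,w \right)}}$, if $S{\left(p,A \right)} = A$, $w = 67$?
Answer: $- \frac{1}{6445} \approx -0.00015516$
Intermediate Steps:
$\frac{1}{-6512 + S{\left(16,w \right)}} = \frac{1}{-6512 + 67} = \frac{1}{-6445} = - \frac{1}{6445}$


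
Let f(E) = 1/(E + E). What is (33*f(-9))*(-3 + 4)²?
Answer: -11/6 ≈ -1.8333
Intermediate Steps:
f(E) = 1/(2*E)
(33*f(-9))*(-3 + 4)² = (33*((½)/(-9)))*(-3 + 4)² = (33*((½)*(-⅑)))*1² = (33*(-1/18))*1 = -11/6*1 = -11/6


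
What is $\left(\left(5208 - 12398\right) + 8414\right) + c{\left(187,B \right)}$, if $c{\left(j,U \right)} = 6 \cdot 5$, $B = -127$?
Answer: $1254$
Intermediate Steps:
$c{\left(j,U \right)} = 30$
$\left(\left(5208 - 12398\right) + 8414\right) + c{\left(187,B \right)} = \left(\left(5208 - 12398\right) + 8414\right) + 30 = \left(-7190 + 8414\right) + 30 = 1224 + 30 = 1254$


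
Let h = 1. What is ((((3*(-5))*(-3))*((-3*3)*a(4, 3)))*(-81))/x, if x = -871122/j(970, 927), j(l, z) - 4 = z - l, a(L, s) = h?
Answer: 426465/290374 ≈ 1.4687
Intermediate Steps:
a(L, s) = 1
j(l, z) = 4 + z - l (j(l, z) = 4 + (z - l) = 4 + z - l)
x = 290374/13 (x = -871122/(4 + 927 - 1*970) = -871122/(4 + 927 - 970) = -871122/(-39) = -871122*(-1/39) = 290374/13 ≈ 22336.)
((((3*(-5))*(-3))*((-3*3)*a(4, 3)))*(-81))/x = ((((3*(-5))*(-3))*(-3*3*1))*(-81))/(290374/13) = (((-15*(-3))*(-9*1))*(-81))*(13/290374) = ((45*(-9))*(-81))*(13/290374) = -405*(-81)*(13/290374) = 32805*(13/290374) = 426465/290374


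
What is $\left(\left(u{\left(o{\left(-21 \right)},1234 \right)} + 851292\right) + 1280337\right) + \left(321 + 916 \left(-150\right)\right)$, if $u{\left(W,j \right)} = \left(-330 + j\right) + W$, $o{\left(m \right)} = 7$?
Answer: $1995461$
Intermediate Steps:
$u{\left(W,j \right)} = -330 + W + j$
$\left(\left(u{\left(o{\left(-21 \right)},1234 \right)} + 851292\right) + 1280337\right) + \left(321 + 916 \left(-150\right)\right) = \left(\left(\left(-330 + 7 + 1234\right) + 851292\right) + 1280337\right) + \left(321 + 916 \left(-150\right)\right) = \left(\left(911 + 851292\right) + 1280337\right) + \left(321 - 137400\right) = \left(852203 + 1280337\right) - 137079 = 2132540 - 137079 = 1995461$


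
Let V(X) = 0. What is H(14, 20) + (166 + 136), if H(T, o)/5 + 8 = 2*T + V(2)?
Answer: 402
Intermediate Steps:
H(T, o) = -40 + 10*T (H(T, o) = -40 + 5*(2*T + 0) = -40 + 5*(2*T) = -40 + 10*T)
H(14, 20) + (166 + 136) = (-40 + 10*14) + (166 + 136) = (-40 + 140) + 302 = 100 + 302 = 402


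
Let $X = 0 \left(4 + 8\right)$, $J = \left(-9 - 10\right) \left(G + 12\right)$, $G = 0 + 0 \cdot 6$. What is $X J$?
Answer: $0$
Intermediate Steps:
$G = 0$ ($G = 0 + 0 = 0$)
$J = -228$ ($J = \left(-9 - 10\right) \left(0 + 12\right) = \left(-19\right) 12 = -228$)
$X = 0$ ($X = 0 \cdot 12 = 0$)
$X J = 0 \left(-228\right) = 0$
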